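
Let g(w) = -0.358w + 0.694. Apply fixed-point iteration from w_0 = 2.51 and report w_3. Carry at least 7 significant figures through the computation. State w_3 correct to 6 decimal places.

w_1 = g(2.510000) = -0.204580
w_2 = g(-0.204580) = 0.767240
w_3 = g(0.767240) = 0.419328

0.419328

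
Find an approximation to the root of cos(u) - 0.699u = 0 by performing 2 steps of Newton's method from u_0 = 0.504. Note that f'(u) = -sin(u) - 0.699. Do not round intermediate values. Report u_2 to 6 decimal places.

u_0 = 0.504000: f = 0.523362, f' = -1.181932 → u_1 = 0.504000 - (0.523362)/(-1.181932) = 0.946802
u_1 = 0.946802: f = -0.077533, f' = -1.510551 → u_2 = 0.946802 - (-0.077533)/(-1.510551) = 0.895474

0.895474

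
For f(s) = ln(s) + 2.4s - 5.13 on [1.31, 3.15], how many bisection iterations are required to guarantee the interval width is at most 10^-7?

25

Initial width b − a = 3.15 − 1.31 = 1.840000.
After n steps the width is (b−a)/2^n; need (b−a)/2^n ≤ 10^-7.
So n ≥ log₂(1.840000/10^-7) = log₂(18400000.0000) ≈ 24.1332.
Hence n = 25.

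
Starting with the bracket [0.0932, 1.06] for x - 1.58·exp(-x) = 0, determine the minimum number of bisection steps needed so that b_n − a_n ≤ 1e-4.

Initial width b − a = 1.06 − 0.0932 = 0.966800.
After n steps the width is (b−a)/2^n; need (b−a)/2^n ≤ 1e-4.
So n ≥ log₂(0.966800/1e-4) = log₂(9668.0000) ≈ 13.2390.
Hence n = 14.

14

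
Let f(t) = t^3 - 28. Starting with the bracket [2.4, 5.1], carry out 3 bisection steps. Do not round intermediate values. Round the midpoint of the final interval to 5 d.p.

f(2.400000) = -14.176000, f(5.100000) = 104.651000 (opposite signs)
step 1: m = 3.750000, f(m) = 24.734375 > 0 → root in [2.400000, 3.750000]
step 2: m = 3.075000, f(m) = 1.076047 > 0 → root in [2.400000, 3.075000]
step 3: m = 2.737500, f(m) = -7.485432 < 0 → root in [2.737500, 3.075000]
Midpoint of [2.737500, 3.075000] = 2.906250

2.90625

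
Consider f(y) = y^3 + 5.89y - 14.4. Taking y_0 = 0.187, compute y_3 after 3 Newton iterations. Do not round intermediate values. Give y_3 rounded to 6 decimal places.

1.671250

f'(y) = 3y^2 + 5.89
y_0 = 0.187000: f = -13.292031, f' = 5.994907 → y_1 = 0.187000 - (-13.292031)/(5.994907) = 2.404221
y_1 = 2.404221: f = 13.657918, f' = 23.230829 → y_2 = 2.404221 - (13.657918)/(23.230829) = 1.816298
y_2 = 1.816298: f = 2.289857, f' = 15.786820 → y_3 = 1.816298 - (2.289857)/(15.786820) = 1.671250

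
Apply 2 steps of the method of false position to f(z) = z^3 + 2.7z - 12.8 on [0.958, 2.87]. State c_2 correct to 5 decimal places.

False-position update: c = (a·f(b) − b·f(a))/(f(b) − f(a)); replace the endpoint whose sign matches f(c).
f(0.958000) = -9.334182, f(2.870000) = 18.588903
step 1: c = 1.597147, f(c) = -4.413575 < 0 → new bracket [1.597147, 2.870000]
step 2: c = 1.841374, f(c) = -1.584817 < 0 → new bracket [1.841374, 2.870000]

1.84137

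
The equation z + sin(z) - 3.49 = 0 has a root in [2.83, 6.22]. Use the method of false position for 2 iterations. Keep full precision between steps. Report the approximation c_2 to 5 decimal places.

False-position update: c = (a·f(b) − b·f(a))/(f(b) − f(a)); replace the endpoint whose sign matches f(c).
f(2.830000) = -0.353425, f(6.220000) = 2.666857
step 1: c = 3.226688, f(c) = -0.348305 < 0 → new bracket [3.226688, 6.220000]
step 2: c = 3.572469, f(c) = -0.335198 < 0 → new bracket [3.572469, 6.220000]

3.57247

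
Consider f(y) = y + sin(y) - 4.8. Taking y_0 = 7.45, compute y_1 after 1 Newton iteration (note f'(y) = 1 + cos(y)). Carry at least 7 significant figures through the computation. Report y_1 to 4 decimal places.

y_0 = 7.450000: f = 3.569503, f' = 1.393083 → y_1 = 7.450000 - (3.569503)/(1.393083) = 4.887694

4.8877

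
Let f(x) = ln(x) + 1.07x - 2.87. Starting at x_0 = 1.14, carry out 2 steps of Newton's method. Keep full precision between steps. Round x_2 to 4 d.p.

2.0226

f'(x) = 1/x + 1.07
x_0 = 1.140000: f = -1.519172, f' = 1.947193 → x_1 = 1.140000 - (-1.519172)/(1.947193) = 1.920186
x_1 = 1.920186: f = -0.162980, f' = 1.590783 → x_2 = 1.920186 - (-0.162980)/(1.590783) = 2.022638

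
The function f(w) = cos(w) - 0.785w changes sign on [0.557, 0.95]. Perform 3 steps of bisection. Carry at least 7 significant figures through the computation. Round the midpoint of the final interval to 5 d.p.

f(0.557000) = 0.411600, f(0.950000) = -0.164067 (opposite signs)
step 1: m = 0.753500, f(m) = 0.137801 > 0 → root in [0.753500, 0.950000]
step 2: m = 0.851750, f(m) = -0.009956 < 0 → root in [0.753500, 0.851750]
step 3: m = 0.802625, f(m) = 0.064761 > 0 → root in [0.802625, 0.851750]
Midpoint of [0.802625, 0.851750] = 0.827187

0.82719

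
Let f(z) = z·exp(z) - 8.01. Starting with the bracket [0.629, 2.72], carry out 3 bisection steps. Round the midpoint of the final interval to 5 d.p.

f(0.629000) = -6.830163, f(2.720000) = 33.280477 (opposite signs)
step 1: m = 1.674500, f(m) = 0.925344 > 0 → root in [0.629000, 1.674500]
step 2: m = 1.151750, f(m) = -4.366180 < 0 → root in [1.151750, 1.674500]
step 3: m = 1.413125, f(m) = -2.203787 < 0 → root in [1.413125, 1.674500]
Midpoint of [1.413125, 1.674500] = 1.543813

1.54381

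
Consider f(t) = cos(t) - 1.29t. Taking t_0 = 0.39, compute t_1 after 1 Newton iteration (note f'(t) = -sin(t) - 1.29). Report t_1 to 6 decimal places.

0.642552

t_0 = 0.390000: f = 0.421809, f' = -1.670188 → t_1 = 0.390000 - (0.421809)/(-1.670188) = 0.642552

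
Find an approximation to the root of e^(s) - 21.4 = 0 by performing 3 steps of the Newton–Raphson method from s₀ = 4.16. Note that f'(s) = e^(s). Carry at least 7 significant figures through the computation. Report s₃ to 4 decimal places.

3.0666

Newton update: s ← s − f(s)/f'(s).
s_0 = 4.160000: f = 42.671523, f' = 64.071523 → s_1 = 4.160000 - (42.671523)/(64.071523) = 3.494002
s_1 = 3.494002: f = 11.517411, f' = 32.917411 → s_2 = 3.494002 - (11.517411)/(32.917411) = 3.144114
s_2 = 3.144114: f = 1.799103, f' = 23.199103 → s_3 = 3.144114 - (1.799103)/(23.199103) = 3.066563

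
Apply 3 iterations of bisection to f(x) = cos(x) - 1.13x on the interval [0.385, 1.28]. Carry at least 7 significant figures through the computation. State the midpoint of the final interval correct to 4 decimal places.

f(0.385000) = 0.491748, f(1.280000) = -1.159685 (opposite signs)
step 1: m = 0.832500, f(m) = -0.267696 < 0 → root in [0.385000, 0.832500]
step 2: m = 0.608750, f(m) = 0.132476 > 0 → root in [0.608750, 0.832500]
step 3: m = 0.720625, f(m) = -0.062913 < 0 → root in [0.608750, 0.720625]
Midpoint of [0.608750, 0.720625] = 0.664688

0.6647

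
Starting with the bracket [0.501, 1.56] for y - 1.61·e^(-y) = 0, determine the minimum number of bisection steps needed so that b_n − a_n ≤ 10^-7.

Initial width b − a = 1.56 − 0.501 = 1.059000.
After n steps the width is (b−a)/2^n; need (b−a)/2^n ≤ 10^-7.
So n ≥ log₂(1.059000/10^-7) = log₂(10590000.0000) ≈ 23.3362.
Hence n = 24.

24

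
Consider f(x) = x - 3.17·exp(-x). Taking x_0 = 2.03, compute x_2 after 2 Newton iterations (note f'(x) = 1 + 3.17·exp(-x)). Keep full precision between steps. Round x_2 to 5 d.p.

1.06896

x_0 = 2.030000: f = 1.613666, f' = 1.416334 → x_1 = 2.030000 - (1.613666)/(1.416334) = 0.890674
x_1 = 0.890674: f = -0.410229, f' = 2.300902 → x_2 = 0.890674 - (-0.410229)/(2.300902) = 1.068964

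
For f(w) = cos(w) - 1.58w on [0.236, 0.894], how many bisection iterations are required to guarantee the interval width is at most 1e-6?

Initial width b − a = 0.894 − 0.236 = 0.658000.
After n steps the width is (b−a)/2^n; need (b−a)/2^n ≤ 1e-6.
So n ≥ log₂(0.658000/1e-6) = log₂(658000.0000) ≈ 19.3277.
Hence n = 20.

20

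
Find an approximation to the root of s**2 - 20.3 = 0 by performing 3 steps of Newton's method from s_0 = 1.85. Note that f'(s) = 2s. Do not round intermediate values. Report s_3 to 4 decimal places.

4.5139

Newton update: s ← s − f(s)/f'(s).
s_0 = 1.850000: f = -16.877500, f' = 3.700000 → s_1 = 1.850000 - (-16.877500)/(3.700000) = 6.411486
s_1 = 6.411486: f = 20.807159, f' = 12.822973 → s_2 = 6.411486 - (20.807159)/(12.822973) = 4.788839
s_2 = 4.788839: f = 2.632983, f' = 9.577679 → s_3 = 4.788839 - (2.632983)/(9.577679) = 4.513931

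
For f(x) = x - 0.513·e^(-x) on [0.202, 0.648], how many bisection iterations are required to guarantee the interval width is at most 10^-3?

Initial width b − a = 0.648 − 0.202 = 0.446000.
After n steps the width is (b−a)/2^n; need (b−a)/2^n ≤ 10^-3.
So n ≥ log₂(0.446000/10^-3) = log₂(446.0000) ≈ 8.8009.
Hence n = 9.

9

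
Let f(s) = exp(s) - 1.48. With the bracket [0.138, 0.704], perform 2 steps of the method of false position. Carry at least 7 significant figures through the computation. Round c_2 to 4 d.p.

f(0.138000) = -0.332024, f(0.704000) = 0.541824
step 1: c = 0.353055, f(c) = -0.056590 < 0 → new bracket [0.353055, 0.704000]
step 2: c = 0.386243, f(c) = -0.008558 < 0 → new bracket [0.386243, 0.704000]

0.3862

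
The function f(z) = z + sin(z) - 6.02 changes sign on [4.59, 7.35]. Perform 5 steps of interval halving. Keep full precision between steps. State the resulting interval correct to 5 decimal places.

f(4.590000) = -2.422520, f(7.350000) = 2.205667 (opposite signs)
step 1: m = 5.970000, f(m) = -0.358091 < 0 → root in [5.970000, 7.350000]
step 2: m = 6.660000, f(m) = 1.007961 > 0 → root in [5.970000, 6.660000]
step 3: m = 6.315000, f(m) = 0.326809 > 0 → root in [5.970000, 6.315000]
step 4: m = 6.142500, f(m) = -0.017722 < 0 → root in [6.142500, 6.315000]
step 5: m = 6.228750, f(m) = 0.154342 > 0 → root in [6.142500, 6.228750]

[6.14250, 6.22875]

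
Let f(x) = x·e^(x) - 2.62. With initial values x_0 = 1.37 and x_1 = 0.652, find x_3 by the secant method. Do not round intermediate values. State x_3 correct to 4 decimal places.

1.0078

Secant update: x_(k+1) = x_k − f(x_k)·(x_k − x_(k-1))/(f(x_k) − f(x_(k-1))).
f(x_0) = 2.771430, f(x_1) = -1.368567
x_2 = 0.652000 - (-1.368567)·(0.652000 - 1.370000)/(-1.368567 - (2.771430)) = 0.889351; f(x_2) = -0.455722
x_3 = 0.889351 - (-0.455722)·(0.889351 - 0.652000)/(-0.455722 - (-1.368567)) = 1.007844; f(x_3) = 0.141176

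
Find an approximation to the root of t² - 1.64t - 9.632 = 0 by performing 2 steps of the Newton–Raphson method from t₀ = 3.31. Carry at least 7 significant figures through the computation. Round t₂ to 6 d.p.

f'(t) = 2t - 1.64
t_0 = 3.310000: f = -4.104300, f' = 4.980000 → t_1 = 3.310000 - (-4.104300)/(4.980000) = 4.134157
t_1 = 4.134157: f = 0.679234, f' = 6.628313 → t_2 = 4.134157 - (0.679234)/(6.628313) = 4.031682

4.031682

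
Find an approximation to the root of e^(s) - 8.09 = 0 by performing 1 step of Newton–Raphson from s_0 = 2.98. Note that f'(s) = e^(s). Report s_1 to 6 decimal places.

2.390914

Newton update: s ← s − f(s)/f'(s).
s_0 = 2.980000: f = 11.597817, f' = 19.687817 → s_1 = 2.980000 - (11.597817)/(19.687817) = 2.390914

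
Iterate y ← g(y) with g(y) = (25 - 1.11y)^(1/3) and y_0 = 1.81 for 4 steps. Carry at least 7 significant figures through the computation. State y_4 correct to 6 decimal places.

y_1 = g(1.810000) = 2.843492
y_2 = g(2.843492) = 2.795389
y_3 = g(2.795389) = 2.797665
y_4 = g(2.797665) = 2.797557

2.797557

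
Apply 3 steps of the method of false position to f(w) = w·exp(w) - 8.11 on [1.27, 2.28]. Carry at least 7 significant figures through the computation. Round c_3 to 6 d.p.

1.592863

f(1.270000) = -3.587717, f(2.280000) = 14.180831
step 1: c = 1.473933, f(c) = -1.674256 < 0 → new bracket [1.473933, 2.280000]
step 2: c = 1.559052, f(c) = -0.697785 < 0 → new bracket [1.559052, 2.280000]
step 3: c = 1.592863, f(c) = -0.276604 < 0 → new bracket [1.592863, 2.280000]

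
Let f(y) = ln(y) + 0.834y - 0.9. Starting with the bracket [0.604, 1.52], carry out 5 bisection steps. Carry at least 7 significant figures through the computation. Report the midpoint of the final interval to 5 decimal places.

f(0.604000) = -0.900445, f(1.520000) = 0.786390 (opposite signs)
step 1: m = 1.062000, f(m) = 0.045862 > 0 → root in [0.604000, 1.062000]
step 2: m = 0.833000, f(m) = -0.388000 < 0 → root in [0.833000, 1.062000]
step 3: m = 0.947500, f(m) = -0.163713 < 0 → root in [0.947500, 1.062000]
step 4: m = 1.004750, f(m) = -0.057300 < 0 → root in [1.004750, 1.062000]
step 5: m = 1.033375, f(m) = -0.005335 < 0 → root in [1.033375, 1.062000]
Midpoint of [1.033375, 1.062000] = 1.047687

1.04769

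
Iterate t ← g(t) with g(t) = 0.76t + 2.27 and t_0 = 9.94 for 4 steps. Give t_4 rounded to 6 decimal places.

9.619028

t_1 = g(9.940000) = 9.824400
t_2 = g(9.824400) = 9.736544
t_3 = g(9.736544) = 9.669773
t_4 = g(9.669773) = 9.619028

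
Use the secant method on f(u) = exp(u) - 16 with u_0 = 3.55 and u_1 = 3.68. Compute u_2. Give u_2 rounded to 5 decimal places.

Secant update: u_(k+1) = u_k − f(u_k)·(u_k − u_(k-1))/(f(u_k) − f(u_(k-1))).
f(u_0) = 18.813317, f(u_1) = 23.646394
u_2 = 3.680000 - (23.646394)·(3.680000 - 3.550000)/(23.646394 - (18.813317)) = 3.043960; f(u_2) = 4.988187

3.04396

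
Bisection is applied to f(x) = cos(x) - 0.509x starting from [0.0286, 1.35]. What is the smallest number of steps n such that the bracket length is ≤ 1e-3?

11

Initial width b − a = 1.35 − 0.0286 = 1.321400.
After n steps the width is (b−a)/2^n; need (b−a)/2^n ≤ 1e-3.
So n ≥ log₂(1.321400/1e-3) = log₂(1321.4000) ≈ 10.3679.
Hence n = 11.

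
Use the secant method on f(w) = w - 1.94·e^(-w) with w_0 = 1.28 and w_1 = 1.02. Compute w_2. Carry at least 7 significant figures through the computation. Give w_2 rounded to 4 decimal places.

Secant update: w_(k+1) = w_k − f(w_k)·(w_k − w_(k-1))/(f(w_k) − f(w_(k-1))).
f(w_0) = 0.740608, f(w_1) = 0.320446
w_2 = 1.020000 - (0.320446)·(1.020000 - 1.280000)/(0.320446 - (0.740608)) = 0.821705; f(w_2) = -0.031276

0.8217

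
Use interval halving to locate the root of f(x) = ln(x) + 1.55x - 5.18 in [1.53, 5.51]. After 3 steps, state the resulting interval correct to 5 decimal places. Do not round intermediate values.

[2.52500, 3.02250]

f(1.530000) = -2.383232, f(5.510000) = 5.067065 (opposite signs)
step 1: m = 3.520000, f(m) = 1.534461 > 0 → root in [1.530000, 3.520000]
step 2: m = 2.525000, f(m) = -0.340009 < 0 → root in [2.525000, 3.520000]
step 3: m = 3.022500, f(m) = 0.610959 > 0 → root in [2.525000, 3.022500]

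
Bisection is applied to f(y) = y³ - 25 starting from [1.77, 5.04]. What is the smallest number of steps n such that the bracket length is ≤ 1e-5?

19

Initial width b − a = 5.04 − 1.77 = 3.270000.
After n steps the width is (b−a)/2^n; need (b−a)/2^n ≤ 1e-5.
So n ≥ log₂(3.270000/1e-5) = log₂(327000.0000) ≈ 18.3189.
Hence n = 19.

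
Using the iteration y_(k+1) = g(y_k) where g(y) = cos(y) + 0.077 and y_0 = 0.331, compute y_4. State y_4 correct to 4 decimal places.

y_1 = g(0.331000) = 1.022718
y_2 = g(1.022718) = 0.598048
y_3 = g(0.598048) = 0.903436
y_4 = g(0.903436) = 0.695915

0.6959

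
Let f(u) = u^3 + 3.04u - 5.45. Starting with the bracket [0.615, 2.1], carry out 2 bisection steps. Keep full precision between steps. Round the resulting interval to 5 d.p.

f(0.615000) = -3.347792, f(2.100000) = 10.195000 (opposite signs)
step 1: m = 1.357500, f(m) = 1.178409 > 0 → root in [0.615000, 1.357500]
step 2: m = 0.986250, f(m) = -1.492485 < 0 → root in [0.986250, 1.357500]

[0.98625, 1.35750]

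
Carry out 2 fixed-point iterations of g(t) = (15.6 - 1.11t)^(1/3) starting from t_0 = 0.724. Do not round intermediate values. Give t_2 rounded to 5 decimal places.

2.34377

t_1 = g(0.724000) = 2.455001
t_2 = g(2.455001) = 2.343771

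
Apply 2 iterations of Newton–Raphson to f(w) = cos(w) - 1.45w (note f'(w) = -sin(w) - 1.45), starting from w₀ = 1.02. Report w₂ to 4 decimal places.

Newton update: w ← w − f(w)/f'(w).
w_0 = 1.020000: f = -0.955634, f' = -2.302108 → w_1 = 1.020000 - (-0.955634)/(-2.302108) = 0.604887
w_1 = 0.604887: f = -0.054521, f' = -2.018669 → w_2 = 0.604887 - (-0.054521)/(-2.018669) = 0.577879

0.5779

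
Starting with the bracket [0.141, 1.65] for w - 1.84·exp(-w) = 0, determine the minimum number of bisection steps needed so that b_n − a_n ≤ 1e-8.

Initial width b − a = 1.65 − 0.141 = 1.509000.
After n steps the width is (b−a)/2^n; need (b−a)/2^n ≤ 1e-8.
So n ≥ log₂(1.509000/1e-8) = log₂(150900000.0000) ≈ 27.1690.
Hence n = 28.

28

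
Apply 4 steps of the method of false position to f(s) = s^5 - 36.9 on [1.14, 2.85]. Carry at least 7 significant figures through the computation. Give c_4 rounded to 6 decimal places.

1.939008

f(1.140000) = -34.974585, f(2.850000) = 151.128768
step 1: c = 1.461362, f(c) = -30.235171 < 0 → new bracket [1.461362, 2.850000]
step 2: c = 1.692862, f(c) = -22.997035 < 0 → new bracket [1.692862, 2.850000]
step 3: c = 1.845687, f(c) = -15.481465 < 0 → new bracket [1.845687, 2.850000]
step 4: c = 1.939008, f(c) = -9.490722 < 0 → new bracket [1.939008, 2.850000]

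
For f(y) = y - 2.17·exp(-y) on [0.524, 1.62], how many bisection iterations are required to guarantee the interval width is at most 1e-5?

Initial width b − a = 1.62 − 0.524 = 1.096000.
After n steps the width is (b−a)/2^n; need (b−a)/2^n ≤ 1e-5.
So n ≥ log₂(1.096000/1e-5) = log₂(109600.0000) ≈ 16.7419.
Hence n = 17.

17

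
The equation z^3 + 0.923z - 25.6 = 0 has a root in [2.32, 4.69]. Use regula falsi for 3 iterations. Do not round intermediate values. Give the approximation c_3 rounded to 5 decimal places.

f(2.320000) = -10.971472, f(4.690000) = 81.890579
step 1: c = 2.600011, f(c) = -5.623968 < 0 → new bracket [2.600011, 4.690000]
step 2: c = 2.734320, f(c) = -2.633054 < 0 → new bracket [2.734320, 4.690000]
step 3: c = 2.795243, f(c) = -1.179683 < 0 → new bracket [2.795243, 4.690000]

2.79524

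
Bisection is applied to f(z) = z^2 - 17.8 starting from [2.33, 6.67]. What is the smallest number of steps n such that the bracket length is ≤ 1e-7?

26

Initial width b − a = 6.67 − 2.33 = 4.340000.
After n steps the width is (b−a)/2^n; need (b−a)/2^n ≤ 1e-7.
So n ≥ log₂(4.340000/1e-7) = log₂(43400000.0000) ≈ 25.3712.
Hence n = 26.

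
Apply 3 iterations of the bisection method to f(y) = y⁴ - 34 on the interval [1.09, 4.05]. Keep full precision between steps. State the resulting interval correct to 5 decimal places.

f(1.090000) = -32.588418, f(4.050000) = 235.042006 (opposite signs)
step 1: m = 2.570000, f(m) = 9.624704 > 0 → root in [1.090000, 2.570000]
step 2: m = 1.830000, f(m) = -22.784869 < 0 → root in [1.830000, 2.570000]
step 3: m = 2.200000, f(m) = -10.574400 < 0 → root in [2.200000, 2.570000]

[2.20000, 2.57000]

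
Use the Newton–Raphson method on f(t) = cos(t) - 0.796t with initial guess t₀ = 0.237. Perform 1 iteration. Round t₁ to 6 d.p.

Newton update: t ← t − f(t)/f'(t).
f'(t) = -sin(t) - 0.796
t_0 = 0.237000: f = 0.783395, f' = -1.030788 → t_1 = 0.237000 - (0.783395)/(-1.030788) = 0.996996

0.996996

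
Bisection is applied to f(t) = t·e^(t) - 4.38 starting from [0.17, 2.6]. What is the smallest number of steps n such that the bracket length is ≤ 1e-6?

22

Initial width b − a = 2.6 − 0.17 = 2.430000.
After n steps the width is (b−a)/2^n; need (b−a)/2^n ≤ 1e-6.
So n ≥ log₂(2.430000/1e-6) = log₂(2430000.0000) ≈ 21.2125.
Hence n = 22.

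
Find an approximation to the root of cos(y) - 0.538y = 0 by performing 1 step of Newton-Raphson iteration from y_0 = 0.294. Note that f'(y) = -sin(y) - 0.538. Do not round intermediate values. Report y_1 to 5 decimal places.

1.25913

y_0 = 0.294000: f = 0.798920, f' = -0.827783 → y_1 = 0.294000 - (0.798920)/(-0.827783) = 1.259133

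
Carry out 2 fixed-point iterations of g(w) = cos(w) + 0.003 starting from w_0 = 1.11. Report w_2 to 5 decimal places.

0.90446

w_1 = g(1.110000) = 0.447662
w_2 = g(0.447662) = 0.904462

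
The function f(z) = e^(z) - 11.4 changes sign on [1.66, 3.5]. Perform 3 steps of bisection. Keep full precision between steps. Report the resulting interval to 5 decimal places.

f(1.660000) = -6.140689, f(3.500000) = 21.715452 (opposite signs)
step 1: m = 2.580000, f(m) = 1.797138 > 0 → root in [1.660000, 2.580000]
step 2: m = 2.120000, f(m) = -3.068863 < 0 → root in [2.120000, 2.580000]
step 3: m = 2.350000, f(m) = -0.914430 < 0 → root in [2.350000, 2.580000]

[2.35000, 2.58000]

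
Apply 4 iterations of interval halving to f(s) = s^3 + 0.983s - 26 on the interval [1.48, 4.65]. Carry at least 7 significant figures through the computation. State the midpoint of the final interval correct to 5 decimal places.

f(1.480000) = -21.303368, f(4.650000) = 79.115575 (opposite signs)
step 1: m = 3.065000, f(m) = 5.806195 > 0 → root in [1.480000, 3.065000]
step 2: m = 2.272500, f(m) = -12.030360 < 0 → root in [2.272500, 3.065000]
step 3: m = 2.668750, f(m) = -4.369177 < 0 → root in [2.668750, 3.065000]
step 4: m = 2.866875, f(m) = 0.380904 > 0 → root in [2.668750, 2.866875]
Midpoint of [2.668750, 2.866875] = 2.767813

2.76781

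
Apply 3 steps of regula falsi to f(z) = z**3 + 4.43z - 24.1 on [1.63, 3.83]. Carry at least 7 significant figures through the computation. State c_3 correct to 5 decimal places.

2.34002

f(1.630000) = -12.548353, f(3.830000) = 49.048787
step 1: c = 2.078176, f(c) = -5.918417 < 0 → new bracket [2.078176, 3.830000]
step 2: c = 2.266798, f(c) = -2.410426 < 0 → new bracket [2.266798, 3.830000]
step 3: c = 2.340021, f(c) = -0.920459 < 0 → new bracket [2.340021, 3.830000]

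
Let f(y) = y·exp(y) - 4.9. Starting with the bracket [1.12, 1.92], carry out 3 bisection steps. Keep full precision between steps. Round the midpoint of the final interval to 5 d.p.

f(1.120000) = -1.467363, f(1.920000) = 8.196240 (opposite signs)
step 1: m = 1.520000, f(m) = 2.049782 > 0 → root in [1.120000, 1.520000]
step 2: m = 1.320000, f(m) = 0.041316 > 0 → root in [1.120000, 1.320000]
step 3: m = 1.220000, f(m) = -0.767631 < 0 → root in [1.220000, 1.320000]
Midpoint of [1.220000, 1.320000] = 1.270000

1.27000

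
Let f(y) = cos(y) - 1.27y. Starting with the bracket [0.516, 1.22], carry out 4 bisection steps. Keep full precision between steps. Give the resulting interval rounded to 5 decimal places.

[0.60400, 0.64800]

f(0.516000) = 0.214480, f(1.220000) = -1.205754 (opposite signs)
step 1: m = 0.868000, f(m) = -0.456006 < 0 → root in [0.516000, 0.868000]
step 2: m = 0.692000, f(m) = -0.108869 < 0 → root in [0.516000, 0.692000]
step 3: m = 0.604000, f(m) = 0.055990 > 0 → root in [0.604000, 0.692000]
step 4: m = 0.648000, f(m) = -0.025667 < 0 → root in [0.604000, 0.648000]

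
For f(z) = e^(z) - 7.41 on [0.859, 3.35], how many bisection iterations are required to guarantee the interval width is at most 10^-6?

22

Initial width b − a = 3.35 − 0.859 = 2.491000.
After n steps the width is (b−a)/2^n; need (b−a)/2^n ≤ 10^-6.
So n ≥ log₂(2.491000/10^-6) = log₂(2491000.0000) ≈ 21.2483.
Hence n = 22.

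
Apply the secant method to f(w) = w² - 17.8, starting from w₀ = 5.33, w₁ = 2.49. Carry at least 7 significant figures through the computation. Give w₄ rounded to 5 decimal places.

4.21705

f(w_0) = 10.608900, f(w_1) = -11.599900
w_2 = 2.490000 - (-11.599900)·(2.490000 - 5.330000)/(-11.599900 - (10.608900)) = 3.973363; f(w_2) = -2.012385
w_3 = 3.973363 - (-2.012385)·(3.973363 - 2.490000)/(-2.012385 - (-11.599900)) = 4.284716; f(w_3) = 0.558789
w_4 = 4.284716 - (0.558789)·(4.284716 - 3.973363)/(0.558789 - (-2.012385)) = 4.217050; f(w_4) = -0.016489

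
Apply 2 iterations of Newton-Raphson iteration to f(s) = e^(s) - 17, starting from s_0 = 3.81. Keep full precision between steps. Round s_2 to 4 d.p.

2.8889

f'(s) = e^(s)
s_0 = 3.810000: f = 28.150439, f' = 45.150439 → s_1 = 3.810000 - (28.150439)/(45.150439) = 3.186519
s_1 = 3.186519: f = 7.204027, f' = 24.204027 → s_2 = 3.186519 - (7.204027)/(24.204027) = 2.888881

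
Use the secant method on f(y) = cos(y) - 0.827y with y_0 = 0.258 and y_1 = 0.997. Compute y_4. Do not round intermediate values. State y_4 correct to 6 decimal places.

Secant update: y_(k+1) = y_k − f(y_k)·(y_k − y_(k-1))/(f(y_k) − f(y_(k-1))).
f(y_0) = 0.753536, f(y_1) = -0.281695
y_2 = 0.997000 - (-0.281695)·(0.997000 - 0.258000)/(-0.281695 - (0.753536)) = 0.795912; f(y_2) = 0.041414
y_3 = 0.795912 - (0.041414)·(0.795912 - 0.997000)/(0.041414 - (-0.281695)) = 0.821686; f(y_3) = 0.001453
y_4 = 0.821686 - (0.001453)·(0.821686 - 0.795912)/(0.001453 - (0.041414)) = 0.822623; f(y_4) = -0.000009

0.822623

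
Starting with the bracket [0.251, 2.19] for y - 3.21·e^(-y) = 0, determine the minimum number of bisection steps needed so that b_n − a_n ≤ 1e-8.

28

Initial width b − a = 2.19 − 0.251 = 1.939000.
After n steps the width is (b−a)/2^n; need (b−a)/2^n ≤ 1e-8.
So n ≥ log₂(1.939000/1e-8) = log₂(193900000.0000) ≈ 27.5307.
Hence n = 28.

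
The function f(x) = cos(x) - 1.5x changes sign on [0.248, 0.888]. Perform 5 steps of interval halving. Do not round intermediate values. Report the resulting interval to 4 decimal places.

[0.5480, 0.5680]

f(0.248000) = 0.597405, f(0.888000) = -0.701035 (opposite signs)
step 1: m = 0.568000, f(m) = -0.009021 < 0 → root in [0.248000, 0.568000]
step 2: m = 0.408000, f(m) = 0.305916 > 0 → root in [0.408000, 0.568000]
step 3: m = 0.488000, f(m) = 0.151272 > 0 → root in [0.488000, 0.568000]
step 4: m = 0.528000, f(m) = 0.071816 > 0 → root in [0.528000, 0.568000]
step 5: m = 0.548000, f(m) = 0.031568 > 0 → root in [0.548000, 0.568000]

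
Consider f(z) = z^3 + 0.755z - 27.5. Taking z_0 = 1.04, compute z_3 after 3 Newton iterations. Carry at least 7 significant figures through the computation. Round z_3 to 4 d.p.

f'(z) = 3z^2 + 0.755
z_0 = 1.040000: f = -25.589936, f' = 3.999800 → z_1 = 1.040000 - (-25.589936)/(3.999800) = 7.437804
z_1 = 7.437804: f = 389.581746, f' = 166.717780 → z_2 = 7.437804 - (389.581746)/(166.717780) = 5.101030
z_2 = 5.101030: f = 109.082669, f' = 78.816523 → z_3 = 5.101030 - (109.082669)/(78.816523) = 3.717022

3.7170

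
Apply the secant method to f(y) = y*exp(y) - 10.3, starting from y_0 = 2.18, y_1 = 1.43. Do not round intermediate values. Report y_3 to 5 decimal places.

1.78744

f(y_0) = 8.984948, f(y_1) = -4.324460
y_2 = 1.430000 - (-4.324460)·(1.430000 - 2.180000)/(-4.324460 - (8.984948)) = 1.673688; f(y_2) = -1.376236
y_3 = 1.673688 - (-1.376236)·(1.673688 - 1.430000)/(-1.376236 - (-4.324460)) = 1.787442; f(y_3) = 0.378452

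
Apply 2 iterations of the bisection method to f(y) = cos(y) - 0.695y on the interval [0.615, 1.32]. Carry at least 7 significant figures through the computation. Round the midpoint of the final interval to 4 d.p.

0.8794

f(0.615000) = 0.389348, f(1.320000) = -0.669225 (opposite signs)
step 1: m = 0.967500, f(m) = -0.105053 < 0 → root in [0.615000, 0.967500]
step 2: m = 0.791250, f(m) = 0.153038 > 0 → root in [0.791250, 0.967500]
Midpoint of [0.791250, 0.967500] = 0.879375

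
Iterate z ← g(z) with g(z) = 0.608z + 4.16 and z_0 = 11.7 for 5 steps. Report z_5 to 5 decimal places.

10.70262

z_1 = g(11.700000) = 11.273600
z_2 = g(11.273600) = 11.014349
z_3 = g(11.014349) = 10.856724
z_4 = g(10.856724) = 10.760888
z_5 = g(10.760888) = 10.702620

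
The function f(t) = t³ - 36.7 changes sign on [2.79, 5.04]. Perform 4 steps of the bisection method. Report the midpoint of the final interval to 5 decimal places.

3.28219

f(2.790000) = -14.982361, f(5.040000) = 91.324064 (opposite signs)
step 1: m = 3.915000, f(m) = 23.306086 > 0 → root in [2.790000, 3.915000]
step 2: m = 3.352500, f(m) = 0.979607 > 0 → root in [2.790000, 3.352500]
step 3: m = 3.071250, f(m) = -7.730199 < 0 → root in [3.071250, 3.352500]
step 4: m = 3.211875, f(m) = -3.565845 < 0 → root in [3.211875, 3.352500]
Midpoint of [3.211875, 3.352500] = 3.282188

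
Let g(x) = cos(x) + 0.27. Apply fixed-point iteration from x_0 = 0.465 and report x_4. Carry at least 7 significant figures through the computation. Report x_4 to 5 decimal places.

0.76201

x_1 = g(0.465000) = 1.163822
x_2 = g(1.163822) = 0.665833
x_3 = g(0.665833) = 1.056403
x_4 = g(1.056403) = 0.762007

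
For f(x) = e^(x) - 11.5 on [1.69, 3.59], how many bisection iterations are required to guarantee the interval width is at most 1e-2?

8

Initial width b − a = 3.59 − 1.69 = 1.900000.
After n steps the width is (b−a)/2^n; need (b−a)/2^n ≤ 1e-2.
So n ≥ log₂(1.900000/1e-2) = log₂(190.0000) ≈ 7.5699.
Hence n = 8.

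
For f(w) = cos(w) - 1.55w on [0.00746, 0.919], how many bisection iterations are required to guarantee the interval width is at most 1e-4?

14

Initial width b − a = 0.919 − 0.00746 = 0.911540.
After n steps the width is (b−a)/2^n; need (b−a)/2^n ≤ 1e-4.
So n ≥ log₂(0.911540/1e-4) = log₂(9115.4000) ≈ 13.1541.
Hence n = 14.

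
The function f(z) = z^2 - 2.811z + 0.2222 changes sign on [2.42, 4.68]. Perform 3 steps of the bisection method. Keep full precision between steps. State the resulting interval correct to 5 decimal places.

f(2.420000) = -0.724020, f(4.680000) = 8.969120 (opposite signs)
step 1: m = 3.550000, f(m) = 2.845650 > 0 → root in [2.420000, 3.550000]
step 2: m = 2.985000, f(m) = 0.741590 > 0 → root in [2.420000, 2.985000]
step 3: m = 2.702500, f(m) = -0.071021 < 0 → root in [2.702500, 2.985000]

[2.70250, 2.98500]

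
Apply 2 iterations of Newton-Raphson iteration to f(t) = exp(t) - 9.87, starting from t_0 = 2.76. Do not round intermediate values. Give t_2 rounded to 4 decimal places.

Newton update: t ← t − f(t)/f'(t).
f'(t) = exp(t)
t_0 = 2.760000: f = 5.929843, f' = 15.799843 → t_1 = 2.760000 - (5.929843)/(15.799843) = 2.384690
t_1 = 2.384690: f = 0.985694, f' = 10.855694 → t_2 = 2.384690 - (0.985694)/(10.855694) = 2.293890

2.2939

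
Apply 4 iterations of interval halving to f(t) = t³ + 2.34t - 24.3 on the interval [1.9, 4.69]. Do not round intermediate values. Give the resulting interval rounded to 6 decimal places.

[2.597500, 2.771875]

f(1.900000) = -12.995000, f(4.690000) = 89.836309 (opposite signs)
step 1: m = 3.295000, f(m) = 19.184197 > 0 → root in [1.900000, 3.295000]
step 2: m = 2.597500, f(m) = -0.696501 < 0 → root in [2.597500, 3.295000]
step 3: m = 2.946250, f(m) = 8.168821 > 0 → root in [2.597500, 2.946250]
step 4: m = 2.771875, f(m) = 3.483310 > 0 → root in [2.597500, 2.771875]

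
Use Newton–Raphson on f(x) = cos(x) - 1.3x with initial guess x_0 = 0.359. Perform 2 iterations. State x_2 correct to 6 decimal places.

0.624262

f'(x) = -sin(x) - 1.3
x_0 = 0.359000: f = 0.469549, f' = -1.651338 → x_1 = 0.359000 - (0.469549)/(-1.651338) = 0.643344
x_1 = 0.643344: f = -0.036254, f' = -1.899875 → x_2 = 0.643344 - (-0.036254)/(-1.899875) = 0.624262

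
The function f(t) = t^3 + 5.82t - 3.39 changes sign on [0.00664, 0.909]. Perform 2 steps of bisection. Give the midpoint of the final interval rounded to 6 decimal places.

0.570615

f(0.006640) = -3.351355, f(0.909000) = 2.651469 (opposite signs)
step 1: m = 0.457820, f(m) = -0.629529 < 0 → root in [0.457820, 0.909000]
step 2: m = 0.683410, f(m) = 0.906632 > 0 → root in [0.457820, 0.683410]
Midpoint of [0.457820, 0.683410] = 0.570615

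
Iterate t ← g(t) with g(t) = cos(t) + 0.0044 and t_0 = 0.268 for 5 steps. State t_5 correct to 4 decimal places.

0.7898

t_1 = g(0.268000) = 0.968702
t_2 = g(0.968702) = 0.570769
t_3 = g(0.570769) = 0.845886
t_4 = g(0.845886) = 0.667469
t_5 = g(0.667469) = 0.789791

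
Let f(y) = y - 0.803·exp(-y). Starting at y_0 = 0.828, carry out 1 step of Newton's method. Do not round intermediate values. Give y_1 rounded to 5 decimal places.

f'(y) = 1 + 0.803·exp(-y)
y_0 = 0.828000: f = 0.477151, f' = 1.350849 → y_1 = 0.828000 - (0.477151)/(1.350849) = 0.474777

0.47478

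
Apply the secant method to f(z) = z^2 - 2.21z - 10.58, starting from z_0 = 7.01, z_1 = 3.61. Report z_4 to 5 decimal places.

4.53842

f(z_0) = 23.068000, f(z_1) = -5.526000
z_2 = 3.610000 - (-5.526000)·(3.610000 - 7.010000)/(-5.526000 - (23.068000)) = 4.267075; f(z_2) = -1.802307
z_3 = 4.267075 - (-1.802307)·(4.267075 - 3.610000)/(-1.802307 - (-5.526000)) = 4.585106; f(z_3) = 0.310114
z_4 = 4.585106 - (0.310114)·(4.585106 - 4.267075)/(0.310114 - (-1.802307)) = 4.538418; f(z_4) = -0.012669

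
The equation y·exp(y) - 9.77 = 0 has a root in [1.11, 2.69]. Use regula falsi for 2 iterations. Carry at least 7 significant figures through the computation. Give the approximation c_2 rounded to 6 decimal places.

False-position update: c = (a·f(b) − b·f(a))/(f(b) − f(a)); replace the endpoint whose sign matches f(c).
f(1.110000) = -6.401862, f(2.690000) = 29.858208
step 1: c = 1.388955, f(c) = -4.199375 < 0 → new bracket [1.388955, 2.690000]
step 2: c = 1.549377, f(c) = -2.474702 < 0 → new bracket [1.549377, 2.690000]

1.549377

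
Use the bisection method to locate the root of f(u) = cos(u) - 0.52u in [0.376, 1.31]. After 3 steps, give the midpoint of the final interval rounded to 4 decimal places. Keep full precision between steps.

1.0181

f(0.376000) = 0.734621, f(1.310000) = -0.423350 (opposite signs)
step 1: m = 0.843000, f(m) = 0.226866 > 0 → root in [0.843000, 1.310000]
step 2: m = 1.076500, f(m) = -0.085368 < 0 → root in [0.843000, 1.076500]
step 3: m = 0.959750, f(m) = 0.074655 > 0 → root in [0.959750, 1.076500]
Midpoint of [0.959750, 1.076500] = 1.018125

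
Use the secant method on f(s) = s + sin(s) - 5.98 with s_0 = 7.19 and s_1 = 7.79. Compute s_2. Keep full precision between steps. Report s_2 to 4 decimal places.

f(s_0) = 1.997545, f(s_1) = 2.807954
s_2 = 7.790000 - (2.807954)·(7.790000 - 7.190000)/(2.807954 - (1.997545)) = 5.711084; f(s_2) = -0.810316

5.7111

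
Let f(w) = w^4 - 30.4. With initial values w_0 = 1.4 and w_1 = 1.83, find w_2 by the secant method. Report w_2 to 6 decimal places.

Secant update: w_(k+1) = w_k − f(w_k)·(w_k − w_(k-1))/(f(w_k) − f(w_(k-1))).
f(w_0) = -26.558400, f(w_1) = -19.184869
w_2 = 1.830000 - (-19.184869)·(1.830000 - 1.400000)/(-19.184869 - (-26.558400)) = 2.948798; f(w_2) = 45.210171

2.948798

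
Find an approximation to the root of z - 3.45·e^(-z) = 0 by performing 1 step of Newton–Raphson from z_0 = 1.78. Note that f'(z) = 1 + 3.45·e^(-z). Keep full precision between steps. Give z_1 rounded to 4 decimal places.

Newton update: z ← z − f(z)/f'(z).
z_0 = 1.780000: f = 1.198198, f' = 1.581802 → z_1 = 1.780000 - (1.198198)/(1.581802) = 1.022510

1.0225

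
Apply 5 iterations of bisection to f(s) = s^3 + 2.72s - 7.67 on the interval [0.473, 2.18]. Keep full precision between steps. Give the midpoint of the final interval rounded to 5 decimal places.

1.51320

f(0.473000) = -6.277616, f(2.180000) = 8.619832 (opposite signs)
step 1: m = 1.326500, f(m) = -1.727808 < 0 → root in [1.326500, 2.180000]
step 2: m = 1.753250, f(m) = 2.488130 > 0 → root in [1.326500, 1.753250]
step 3: m = 1.539875, f(m) = 0.169835 > 0 → root in [1.326500, 1.539875]
step 4: m = 1.433187, f(m) = -0.827925 < 0 → root in [1.433187, 1.539875]
step 5: m = 1.486531, f(m) = -0.341735 < 0 → root in [1.486531, 1.539875]
Midpoint of [1.486531, 1.539875] = 1.513203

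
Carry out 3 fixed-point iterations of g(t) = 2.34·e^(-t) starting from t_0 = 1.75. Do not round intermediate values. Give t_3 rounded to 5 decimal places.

0.49261

t_1 = g(1.750000) = 0.406631
t_2 = g(0.406631) = 1.558182
t_3 = g(1.558182) = 0.492613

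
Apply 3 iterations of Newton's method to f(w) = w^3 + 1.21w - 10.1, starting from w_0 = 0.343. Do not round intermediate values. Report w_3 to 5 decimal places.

f'(w) = 3w^2 + 1.21
w_0 = 0.343000: f = -9.644616, f' = 1.562947 → w_1 = 0.343000 - (-9.644616)/(1.562947) = 6.513789
w_1 = 6.513789: f = 274.158170, f' = 128.498347 → w_2 = 6.513789 - (274.158170)/(128.498347) = 4.380235
w_2 = 4.380235: f = 79.241288, f' = 58.769378 → w_3 = 4.380235 - (79.241288)/(58.769378) = 3.031892

3.03189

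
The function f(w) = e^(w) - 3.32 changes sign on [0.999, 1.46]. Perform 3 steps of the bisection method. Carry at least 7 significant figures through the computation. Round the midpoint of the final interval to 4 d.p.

1.2007

f(0.999000) = -0.604435, f(1.460000) = 0.985960 (opposite signs)
step 1: m = 1.229500, f(m) = 0.099519 > 0 → root in [0.999000, 1.229500]
step 2: m = 1.114250, f(m) = -0.272718 < 0 → root in [1.114250, 1.229500]
step 3: m = 1.171875, f(m) = -0.091960 < 0 → root in [1.171875, 1.229500]
Midpoint of [1.171875, 1.229500] = 1.200687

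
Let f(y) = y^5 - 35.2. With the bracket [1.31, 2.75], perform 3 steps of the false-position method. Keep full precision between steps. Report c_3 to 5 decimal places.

1.90978

f(1.310000) = -31.342051, f(2.750000) = 122.076367
step 1: c = 1.604179, f(c) = -24.576569 < 0 → new bracket [1.604179, 2.750000]
step 2: c = 1.796200, f(c) = -16.502946 < 0 → new bracket [1.796200, 2.750000]
step 3: c = 1.909785, f(c) = -9.794837 < 0 → new bracket [1.909785, 2.750000]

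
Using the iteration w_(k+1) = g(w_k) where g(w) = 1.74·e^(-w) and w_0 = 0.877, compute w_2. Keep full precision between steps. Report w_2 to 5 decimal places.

w_1 = g(0.877000) = 0.723891
w_2 = g(0.723891) = 0.843660

0.84366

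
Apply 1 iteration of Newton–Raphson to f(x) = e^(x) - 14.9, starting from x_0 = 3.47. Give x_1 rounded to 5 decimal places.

2.93364

f'(x) = e^(x)
x_0 = 3.470000: f = 17.236742, f' = 32.136742 → x_1 = 3.470000 - (17.236742)/(32.136742) = 2.933644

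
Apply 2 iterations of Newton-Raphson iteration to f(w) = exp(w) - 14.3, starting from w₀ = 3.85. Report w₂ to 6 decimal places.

2.764456

Newton update: w ← w − f(w)/f'(w).
f'(w) = exp(w)
w_0 = 3.850000: f = 32.693063, f' = 46.993063 → w_1 = 3.850000 - (32.693063)/(46.993063) = 3.154300
w_1 = 3.154300: f = 9.136631, f' = 23.436631 → w_2 = 3.154300 - (9.136631)/(23.436631) = 2.764456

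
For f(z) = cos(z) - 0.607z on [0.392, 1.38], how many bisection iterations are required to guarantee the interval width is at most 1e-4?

14

Initial width b − a = 1.38 − 0.392 = 0.988000.
After n steps the width is (b−a)/2^n; need (b−a)/2^n ≤ 1e-4.
So n ≥ log₂(0.988000/1e-4) = log₂(9880.0000) ≈ 13.2703.
Hence n = 14.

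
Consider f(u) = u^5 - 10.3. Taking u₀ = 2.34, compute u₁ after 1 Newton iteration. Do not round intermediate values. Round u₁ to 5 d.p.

f'(u) = 5u⁴
u_0 = 2.340000: f = 59.858337, f' = 149.910977 → u_1 = 2.340000 - (59.858337)/(149.910977) = 1.940707

1.94071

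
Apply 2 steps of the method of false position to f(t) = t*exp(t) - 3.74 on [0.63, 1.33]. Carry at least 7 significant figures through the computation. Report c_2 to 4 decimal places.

False-position update: c = (a·f(b) − b·f(a))/(f(b) − f(a)); replace the endpoint whose sign matches f(c).
f(0.630000) = -2.557105, f(1.330000) = 1.288788
step 1: c = 1.095425, f(c) = -0.464184 < 0 → new bracket [1.095425, 1.330000]
step 2: c = 1.157540, f(c) = -0.056598 < 0 → new bracket [1.157540, 1.330000]

1.1575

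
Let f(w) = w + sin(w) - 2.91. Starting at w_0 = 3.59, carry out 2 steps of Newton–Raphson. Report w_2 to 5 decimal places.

f'(w) = 1 + cos(w)
w_0 = 3.590000: f = 0.246469, f' = 0.098861 → w_1 = 3.590000 - (0.246469)/(0.098861) = 1.096920
w_1 = 1.096920: f = -0.923274, f' = 1.456339 → w_2 = 1.096920 - (-0.923274)/(1.456339) = 1.730889

1.73089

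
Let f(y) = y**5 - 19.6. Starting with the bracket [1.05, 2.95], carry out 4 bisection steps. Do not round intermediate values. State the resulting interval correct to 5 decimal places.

f(1.050000) = -18.323718, f(2.950000) = 203.813843 (opposite signs)
step 1: m = 2.000000, f(m) = 12.400000 > 0 → root in [1.050000, 2.000000]
step 2: m = 1.525000, f(m) = -11.351989 < 0 → root in [1.525000, 2.000000]
step 3: m = 1.762500, f(m) = -2.592298 < 0 → root in [1.762500, 2.000000]
step 4: m = 1.881250, f(m) = 3.963108 > 0 → root in [1.762500, 1.881250]

[1.76250, 1.88125]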